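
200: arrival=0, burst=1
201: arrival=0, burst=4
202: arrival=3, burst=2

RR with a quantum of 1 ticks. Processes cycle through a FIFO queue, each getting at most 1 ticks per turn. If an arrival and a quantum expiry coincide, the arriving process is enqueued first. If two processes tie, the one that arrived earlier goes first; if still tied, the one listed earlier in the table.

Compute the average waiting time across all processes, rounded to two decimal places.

1.33

Timeline: | 200 0-1 | 201 1-3 | 202 3-4 | 201 4-5 | 202 5-6 | 201 6-7 |
Completion: 200=1  201=7  202=6
Turnaround (C−A): 200=1  201=7  202=3
Waiting times: 200=0, 201=3, 202=1
Average waiting = (0+3+1) / 3 = 4/3 = 1.33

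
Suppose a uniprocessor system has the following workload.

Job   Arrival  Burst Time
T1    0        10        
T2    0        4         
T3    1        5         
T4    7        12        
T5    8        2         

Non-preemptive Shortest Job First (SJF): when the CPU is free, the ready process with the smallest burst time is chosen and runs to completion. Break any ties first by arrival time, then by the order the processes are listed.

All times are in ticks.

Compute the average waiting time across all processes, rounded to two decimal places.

5.80

Timeline: | T2 0-4 | T3 4-9 | T5 9-11 | T1 11-21 | T4 21-33 |
Completion: T1=21  T2=4  T3=9  T4=33  T5=11
Waiting times: T1=11, T2=0, T3=3, T4=14, T5=1
Average waiting = (11+0+3+14+1) / 5 = 29/5 = 5.80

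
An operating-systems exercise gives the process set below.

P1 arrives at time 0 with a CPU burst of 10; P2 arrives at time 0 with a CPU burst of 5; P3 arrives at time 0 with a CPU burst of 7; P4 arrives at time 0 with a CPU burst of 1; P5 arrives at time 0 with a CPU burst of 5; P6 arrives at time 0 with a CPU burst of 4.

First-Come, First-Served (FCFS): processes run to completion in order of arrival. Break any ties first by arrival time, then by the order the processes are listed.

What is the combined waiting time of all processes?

98

Schedule: | P1 0-10 | P2 10-15 | P3 15-22 | P4 22-23 | P5 23-28 | P6 28-32 |
Completion: P1=10  P2=15  P3=22  P4=23  P5=28  P6=32
Turnaround (C−A): P1=10  P2=15  P3=22  P4=23  P5=28  P6=32
Waiting = turnaround − burst: P1=0, P2=10, P3=15, P4=22, P5=23, P6=28
Total waiting = 0 + 10 + 15 + 22 + 23 + 28 = 98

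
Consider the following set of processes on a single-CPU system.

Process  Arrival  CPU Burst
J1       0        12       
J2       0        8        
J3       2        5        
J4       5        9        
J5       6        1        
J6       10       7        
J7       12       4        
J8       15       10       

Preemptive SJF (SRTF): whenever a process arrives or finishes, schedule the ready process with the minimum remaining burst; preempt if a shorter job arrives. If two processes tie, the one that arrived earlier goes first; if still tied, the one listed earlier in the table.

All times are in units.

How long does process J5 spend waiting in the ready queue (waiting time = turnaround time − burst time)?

1

Timeline: | J2 0-2 | J3 2-7 | J5 7-8 | J2 8-14 | J7 14-18 | J6 18-25 | J4 25-34 | J8 34-44 | J1 44-56 |
Completion: J1=56  J2=14  J3=7  J4=34  J5=8  J6=25  J7=18  J8=44
Turnaround (C−A): J1=56  J2=14  J3=5  J4=29  J5=2  J6=15  J7=6  J8=29
Waiting(J5) = turnaround − burst = 2 − 1 = 1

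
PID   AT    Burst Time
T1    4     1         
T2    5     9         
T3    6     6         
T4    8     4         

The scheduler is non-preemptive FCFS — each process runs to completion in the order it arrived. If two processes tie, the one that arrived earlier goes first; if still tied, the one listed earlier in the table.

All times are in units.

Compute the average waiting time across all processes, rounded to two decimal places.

5.00

Schedule: | idle 0-4 | T1 4-5 | T2 5-14 | T3 14-20 | T4 20-24 |
Completion: T1=5  T2=14  T3=20  T4=24
Waiting times: T1=0, T2=0, T3=8, T4=12
Average waiting = (0+0+8+12) / 4 = 20/4 = 5.00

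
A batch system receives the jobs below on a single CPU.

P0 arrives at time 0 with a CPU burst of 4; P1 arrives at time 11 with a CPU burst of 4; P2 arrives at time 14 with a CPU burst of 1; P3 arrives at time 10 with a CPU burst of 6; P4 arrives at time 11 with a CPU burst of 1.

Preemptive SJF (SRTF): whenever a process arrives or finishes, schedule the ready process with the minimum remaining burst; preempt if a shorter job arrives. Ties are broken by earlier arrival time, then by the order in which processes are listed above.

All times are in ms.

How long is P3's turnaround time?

12

Schedule: | P0 0-4 | idle 4-10 | P3 10-11 | P4 11-12 | P1 12-14 | P2 14-15 | P1 15-17 | P3 17-22 |
Completion: P0=4  P1=17  P2=15  P3=22  P4=12
Turnaround(P3) = completion − arrival = 22 − 10 = 12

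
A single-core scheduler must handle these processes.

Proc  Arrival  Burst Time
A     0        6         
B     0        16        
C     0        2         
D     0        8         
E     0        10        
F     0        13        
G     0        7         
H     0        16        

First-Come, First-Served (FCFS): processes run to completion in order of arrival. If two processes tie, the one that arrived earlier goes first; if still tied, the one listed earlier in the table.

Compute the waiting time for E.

Schedule: | A 0-6 | B 6-22 | C 22-24 | D 24-32 | E 32-42 | F 42-55 | G 55-62 | H 62-78 |
Completion: A=6  B=22  C=24  D=32  E=42  F=55  G=62  H=78
Turnaround (C−A): A=6  B=22  C=24  D=32  E=42  F=55  G=62  H=78
Waiting(E) = turnaround − burst = 42 − 10 = 32

32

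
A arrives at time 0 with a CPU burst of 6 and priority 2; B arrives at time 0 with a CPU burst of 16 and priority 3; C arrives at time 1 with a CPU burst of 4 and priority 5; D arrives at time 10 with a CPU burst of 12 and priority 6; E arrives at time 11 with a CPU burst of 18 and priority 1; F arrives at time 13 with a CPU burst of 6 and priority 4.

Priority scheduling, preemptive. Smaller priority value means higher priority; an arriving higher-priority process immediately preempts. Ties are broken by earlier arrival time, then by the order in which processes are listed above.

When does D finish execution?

62

Schedule: | A 0-6 | B 6-11 | E 11-29 | B 29-40 | F 40-46 | C 46-50 | D 50-62 |
Completion: A=6  B=40  C=50  D=62  E=29  F=46
Turnaround (C−A): A=6  B=40  C=49  D=52  E=18  F=33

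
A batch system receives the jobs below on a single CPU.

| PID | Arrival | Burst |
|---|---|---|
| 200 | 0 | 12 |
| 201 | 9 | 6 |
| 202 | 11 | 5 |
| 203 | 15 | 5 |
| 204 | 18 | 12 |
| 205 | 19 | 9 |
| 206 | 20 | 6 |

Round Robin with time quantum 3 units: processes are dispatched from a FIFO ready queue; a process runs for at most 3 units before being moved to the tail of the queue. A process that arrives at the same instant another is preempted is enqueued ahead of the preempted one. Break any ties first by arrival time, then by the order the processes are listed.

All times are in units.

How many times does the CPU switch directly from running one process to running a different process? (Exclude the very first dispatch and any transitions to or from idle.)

16

Gantt: | 200 0-9 | 201 9-12 | 200 12-15 | 202 15-18 | 201 18-21 | 203 21-24 | 204 24-27 | 202 27-29 | 205 29-32 | 206 32-35 | 203 35-37 | 204 37-40 | 205 40-43 | 206 43-46 | 204 46-49 | 205 49-52 | 204 52-55 |
Completion: 200=15  201=21  202=29  203=37  204=55  205=52  206=46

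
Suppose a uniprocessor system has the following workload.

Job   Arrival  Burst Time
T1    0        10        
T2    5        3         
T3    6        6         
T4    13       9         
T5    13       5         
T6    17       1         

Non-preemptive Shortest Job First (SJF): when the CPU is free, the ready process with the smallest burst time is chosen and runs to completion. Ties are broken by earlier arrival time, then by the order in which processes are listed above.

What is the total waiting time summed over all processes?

Gantt: | T1 0-10 | T2 10-13 | T5 13-18 | T6 18-19 | T3 19-25 | T4 25-34 |
Completion: T1=10  T2=13  T3=25  T4=34  T5=18  T6=19
Turnaround (C−A): T1=10  T2=8  T3=19  T4=21  T5=5  T6=2
Waiting = turnaround − burst: T1=0, T2=5, T3=13, T4=12, T5=0, T6=1
Total waiting = 0 + 5 + 13 + 12 + 0 + 1 = 31

31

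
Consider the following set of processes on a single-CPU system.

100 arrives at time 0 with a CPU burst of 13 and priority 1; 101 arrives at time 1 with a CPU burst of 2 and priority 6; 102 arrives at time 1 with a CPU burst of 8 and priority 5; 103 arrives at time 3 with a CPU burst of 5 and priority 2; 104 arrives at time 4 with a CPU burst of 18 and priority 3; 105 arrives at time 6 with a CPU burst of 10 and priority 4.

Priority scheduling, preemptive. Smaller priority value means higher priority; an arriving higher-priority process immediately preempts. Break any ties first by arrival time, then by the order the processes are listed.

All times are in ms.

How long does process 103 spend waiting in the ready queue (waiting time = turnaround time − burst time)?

Timeline: | 100 0-13 | 103 13-18 | 104 18-36 | 105 36-46 | 102 46-54 | 101 54-56 |
Completion: 100=13  101=56  102=54  103=18  104=36  105=46
Turnaround (C−A): 100=13  101=55  102=53  103=15  104=32  105=40
Waiting(103) = turnaround − burst = 15 − 5 = 10

10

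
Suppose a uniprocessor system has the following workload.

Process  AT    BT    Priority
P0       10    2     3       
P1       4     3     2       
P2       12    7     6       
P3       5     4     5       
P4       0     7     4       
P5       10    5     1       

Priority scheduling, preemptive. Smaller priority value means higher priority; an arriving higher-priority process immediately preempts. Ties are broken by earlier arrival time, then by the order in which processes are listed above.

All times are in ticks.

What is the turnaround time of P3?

Schedule: | P4 0-4 | P1 4-7 | P4 7-10 | P5 10-15 | P0 15-17 | P3 17-21 | P2 21-28 |
Completion: P0=17  P1=7  P2=28  P3=21  P4=10  P5=15
Turnaround(P3) = completion − arrival = 21 − 5 = 16

16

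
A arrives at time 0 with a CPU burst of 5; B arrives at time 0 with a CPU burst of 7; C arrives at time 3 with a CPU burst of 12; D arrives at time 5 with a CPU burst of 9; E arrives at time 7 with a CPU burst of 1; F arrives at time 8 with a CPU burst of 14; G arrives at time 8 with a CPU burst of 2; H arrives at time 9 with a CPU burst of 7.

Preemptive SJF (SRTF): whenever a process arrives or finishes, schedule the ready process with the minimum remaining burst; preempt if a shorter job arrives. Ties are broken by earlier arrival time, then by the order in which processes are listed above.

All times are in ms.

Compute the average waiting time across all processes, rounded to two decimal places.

Gantt: | A 0-5 | B 5-7 | E 7-8 | G 8-10 | B 10-15 | H 15-22 | D 22-31 | C 31-43 | F 43-57 |
Completion: A=5  B=15  C=43  D=31  E=8  F=57  G=10  H=22
Turnaround (C−A): A=5  B=15  C=40  D=26  E=1  F=49  G=2  H=13
Waiting times: A=0, B=8, C=28, D=17, E=0, F=35, G=0, H=6
Average waiting = (0+8+28+17+0+35+0+6) / 8 = 94/8 = 11.75

11.75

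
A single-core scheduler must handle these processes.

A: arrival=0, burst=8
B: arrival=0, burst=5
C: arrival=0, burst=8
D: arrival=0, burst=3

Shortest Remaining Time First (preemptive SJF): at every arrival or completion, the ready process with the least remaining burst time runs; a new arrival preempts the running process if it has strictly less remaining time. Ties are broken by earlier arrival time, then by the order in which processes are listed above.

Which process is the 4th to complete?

Schedule: | D 0-3 | B 3-8 | A 8-16 | C 16-24 |
Completion: A=16  B=8  C=24  D=3
Finish order: D → B → A → C

C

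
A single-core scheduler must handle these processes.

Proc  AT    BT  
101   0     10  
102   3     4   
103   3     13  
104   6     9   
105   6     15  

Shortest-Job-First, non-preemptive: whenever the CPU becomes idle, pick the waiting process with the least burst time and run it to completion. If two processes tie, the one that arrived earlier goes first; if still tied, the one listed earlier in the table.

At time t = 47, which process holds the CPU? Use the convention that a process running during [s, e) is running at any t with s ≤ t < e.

Timeline: | 101 0-10 | 102 10-14 | 104 14-23 | 103 23-36 | 105 36-51 |
Completion: 101=10  102=14  103=36  104=23  105=51
Turnaround (C−A): 101=10  102=11  103=33  104=17  105=45

105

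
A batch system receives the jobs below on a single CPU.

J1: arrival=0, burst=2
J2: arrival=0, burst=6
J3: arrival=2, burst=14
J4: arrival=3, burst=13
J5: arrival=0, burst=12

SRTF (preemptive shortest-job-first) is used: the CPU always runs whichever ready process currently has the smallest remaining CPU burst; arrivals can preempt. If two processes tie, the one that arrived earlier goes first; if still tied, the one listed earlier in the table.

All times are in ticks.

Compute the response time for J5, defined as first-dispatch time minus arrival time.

8

Schedule: | J1 0-2 | J2 2-8 | J5 8-20 | J4 20-33 | J3 33-47 |
Completion: J1=2  J2=8  J3=47  J4=33  J5=20
Turnaround (C−A): J1=2  J2=8  J3=45  J4=30  J5=20
Response(J5) = first start − arrival = 8 − 0 = 8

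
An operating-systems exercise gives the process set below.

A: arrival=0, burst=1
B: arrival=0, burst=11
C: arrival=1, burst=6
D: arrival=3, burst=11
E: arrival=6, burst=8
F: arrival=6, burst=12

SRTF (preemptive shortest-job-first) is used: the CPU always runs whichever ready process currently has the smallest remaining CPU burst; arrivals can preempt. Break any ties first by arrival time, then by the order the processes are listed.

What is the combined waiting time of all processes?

70

Timeline: | A 0-1 | C 1-7 | E 7-15 | B 15-26 | D 26-37 | F 37-49 |
Completion: A=1  B=26  C=7  D=37  E=15  F=49
Waiting = turnaround − burst: A=0, B=15, C=0, D=23, E=1, F=31
Total waiting = 0 + 15 + 0 + 23 + 1 + 31 = 70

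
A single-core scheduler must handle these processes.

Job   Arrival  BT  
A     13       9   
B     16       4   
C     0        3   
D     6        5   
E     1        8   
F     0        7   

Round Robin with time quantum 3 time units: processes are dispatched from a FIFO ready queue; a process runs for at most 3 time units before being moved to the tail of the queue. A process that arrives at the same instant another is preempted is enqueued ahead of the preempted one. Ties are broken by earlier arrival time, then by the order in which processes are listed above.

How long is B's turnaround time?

Timeline: | C 0-3 | F 3-6 | E 6-9 | D 9-12 | F 12-15 | E 15-18 | D 18-20 | A 20-23 | F 23-24 | B 24-27 | E 27-29 | A 29-32 | B 32-33 | A 33-36 |
Completion: A=36  B=33  C=3  D=20  E=29  F=24
Turnaround (C−A): A=23  B=17  C=3  D=14  E=28  F=24
Turnaround(B) = completion − arrival = 33 − 16 = 17

17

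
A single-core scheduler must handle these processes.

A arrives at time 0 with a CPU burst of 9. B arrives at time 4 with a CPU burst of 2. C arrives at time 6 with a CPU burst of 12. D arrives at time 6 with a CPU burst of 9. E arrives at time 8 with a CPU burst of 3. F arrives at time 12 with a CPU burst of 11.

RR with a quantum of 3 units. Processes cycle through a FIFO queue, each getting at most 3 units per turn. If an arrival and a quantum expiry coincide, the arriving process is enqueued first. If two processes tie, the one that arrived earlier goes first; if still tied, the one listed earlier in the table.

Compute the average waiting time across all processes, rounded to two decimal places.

14.67

Timeline: | A 0-6 | B 6-8 | C 8-11 | D 11-14 | A 14-17 | E 17-20 | C 20-23 | F 23-26 | D 26-29 | C 29-32 | F 32-35 | D 35-38 | C 38-41 | F 41-46 |
Completion: A=17  B=8  C=41  D=38  E=20  F=46
Turnaround (C−A): A=17  B=4  C=35  D=32  E=12  F=34
Waiting times: A=8, B=2, C=23, D=23, E=9, F=23
Average waiting = (8+2+23+23+9+23) / 6 = 88/6 = 14.67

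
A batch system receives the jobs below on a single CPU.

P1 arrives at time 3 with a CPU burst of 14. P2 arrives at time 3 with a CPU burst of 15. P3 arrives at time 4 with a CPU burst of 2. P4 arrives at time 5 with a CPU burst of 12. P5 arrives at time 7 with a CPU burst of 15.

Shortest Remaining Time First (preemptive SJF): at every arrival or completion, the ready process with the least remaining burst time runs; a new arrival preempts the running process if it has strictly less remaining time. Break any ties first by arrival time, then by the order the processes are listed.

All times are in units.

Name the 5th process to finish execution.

Gantt: | idle 0-3 | P1 3-4 | P3 4-6 | P4 6-18 | P1 18-31 | P2 31-46 | P5 46-61 |
Completion: P1=31  P2=46  P3=6  P4=18  P5=61
Turnaround (C−A): P1=28  P2=43  P3=2  P4=13  P5=54
Finish order: P3 → P4 → P1 → P2 → P5

P5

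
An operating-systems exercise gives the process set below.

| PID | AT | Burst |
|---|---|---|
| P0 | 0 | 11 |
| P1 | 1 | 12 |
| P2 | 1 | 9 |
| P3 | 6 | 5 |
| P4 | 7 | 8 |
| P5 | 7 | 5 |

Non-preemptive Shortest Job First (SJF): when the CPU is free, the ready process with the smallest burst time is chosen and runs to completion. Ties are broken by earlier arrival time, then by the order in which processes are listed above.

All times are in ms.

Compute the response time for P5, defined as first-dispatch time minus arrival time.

Gantt: | P0 0-11 | P3 11-16 | P5 16-21 | P4 21-29 | P2 29-38 | P1 38-50 |
Completion: P0=11  P1=50  P2=38  P3=16  P4=29  P5=21
Turnaround (C−A): P0=11  P1=49  P2=37  P3=10  P4=22  P5=14
Response(P5) = first start − arrival = 16 − 7 = 9

9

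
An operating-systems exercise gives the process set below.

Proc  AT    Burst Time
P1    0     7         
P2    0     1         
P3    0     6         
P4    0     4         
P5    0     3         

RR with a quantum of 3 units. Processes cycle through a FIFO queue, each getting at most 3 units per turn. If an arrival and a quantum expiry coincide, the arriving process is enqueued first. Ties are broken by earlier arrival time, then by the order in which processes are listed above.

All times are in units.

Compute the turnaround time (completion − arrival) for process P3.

19

Gantt: | P1 0-3 | P2 3-4 | P3 4-7 | P4 7-10 | P5 10-13 | P1 13-16 | P3 16-19 | P4 19-20 | P1 20-21 |
Completion: P1=21  P2=4  P3=19  P4=20  P5=13
Turnaround(P3) = completion − arrival = 19 − 0 = 19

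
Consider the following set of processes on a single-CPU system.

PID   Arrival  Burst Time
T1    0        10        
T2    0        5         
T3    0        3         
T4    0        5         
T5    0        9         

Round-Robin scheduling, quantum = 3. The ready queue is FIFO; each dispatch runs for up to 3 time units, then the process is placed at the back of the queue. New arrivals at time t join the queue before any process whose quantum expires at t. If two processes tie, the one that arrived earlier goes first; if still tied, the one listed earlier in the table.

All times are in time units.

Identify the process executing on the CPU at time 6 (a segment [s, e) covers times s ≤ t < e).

T3

Timeline: | T1 0-3 | T2 3-6 | T3 6-9 | T4 9-12 | T5 12-15 | T1 15-18 | T2 18-20 | T4 20-22 | T5 22-25 | T1 25-28 | T5 28-31 | T1 31-32 |
Completion: T1=32  T2=20  T3=9  T4=22  T5=31
Turnaround (C−A): T1=32  T2=20  T3=9  T4=22  T5=31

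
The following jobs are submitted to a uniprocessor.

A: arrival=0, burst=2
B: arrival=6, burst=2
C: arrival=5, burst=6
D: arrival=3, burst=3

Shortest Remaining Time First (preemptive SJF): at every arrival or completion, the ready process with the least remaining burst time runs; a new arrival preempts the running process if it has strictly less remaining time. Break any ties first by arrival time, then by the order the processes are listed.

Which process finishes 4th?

C

Schedule: | A 0-2 | idle 2-3 | D 3-6 | B 6-8 | C 8-14 |
Completion: A=2  B=8  C=14  D=6
Turnaround (C−A): A=2  B=2  C=9  D=3
Finish order: A → D → B → C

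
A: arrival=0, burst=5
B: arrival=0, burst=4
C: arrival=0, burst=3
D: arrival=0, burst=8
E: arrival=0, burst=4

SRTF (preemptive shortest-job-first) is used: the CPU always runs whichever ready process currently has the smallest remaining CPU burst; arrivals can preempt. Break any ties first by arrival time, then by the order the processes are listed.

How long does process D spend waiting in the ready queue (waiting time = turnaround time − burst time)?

Timeline: | C 0-3 | B 3-7 | E 7-11 | A 11-16 | D 16-24 |
Completion: A=16  B=7  C=3  D=24  E=11
Turnaround (C−A): A=16  B=7  C=3  D=24  E=11
Waiting(D) = turnaround − burst = 24 − 8 = 16

16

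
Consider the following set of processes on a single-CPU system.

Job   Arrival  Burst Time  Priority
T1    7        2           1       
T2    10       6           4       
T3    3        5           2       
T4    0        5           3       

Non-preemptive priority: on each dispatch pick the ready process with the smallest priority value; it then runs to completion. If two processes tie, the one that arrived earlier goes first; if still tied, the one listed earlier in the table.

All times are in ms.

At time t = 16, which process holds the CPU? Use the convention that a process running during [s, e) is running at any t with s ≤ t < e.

Timeline: | T4 0-5 | T3 5-10 | T1 10-12 | T2 12-18 |
Completion: T1=12  T2=18  T3=10  T4=5
Turnaround (C−A): T1=5  T2=8  T3=7  T4=5

T2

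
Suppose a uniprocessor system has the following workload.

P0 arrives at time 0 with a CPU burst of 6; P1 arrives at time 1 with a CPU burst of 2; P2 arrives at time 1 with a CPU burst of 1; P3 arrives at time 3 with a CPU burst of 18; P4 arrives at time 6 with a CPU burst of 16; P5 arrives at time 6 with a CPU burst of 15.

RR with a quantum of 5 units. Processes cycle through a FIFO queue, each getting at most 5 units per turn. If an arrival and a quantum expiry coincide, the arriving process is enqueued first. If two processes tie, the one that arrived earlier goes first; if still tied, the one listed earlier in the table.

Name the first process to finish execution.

P1

Timeline: | P0 0-5 | P1 5-7 | P2 7-8 | P3 8-13 | P0 13-14 | P4 14-19 | P5 19-24 | P3 24-29 | P4 29-34 | P5 34-39 | P3 39-44 | P4 44-49 | P5 49-54 | P3 54-57 | P4 57-58 |
Completion: P0=14  P1=7  P2=8  P3=57  P4=58  P5=54
Turnaround (C−A): P0=14  P1=6  P2=7  P3=54  P4=52  P5=48
Finish order: P1 → P2 → P0 → P5 → P3 → P4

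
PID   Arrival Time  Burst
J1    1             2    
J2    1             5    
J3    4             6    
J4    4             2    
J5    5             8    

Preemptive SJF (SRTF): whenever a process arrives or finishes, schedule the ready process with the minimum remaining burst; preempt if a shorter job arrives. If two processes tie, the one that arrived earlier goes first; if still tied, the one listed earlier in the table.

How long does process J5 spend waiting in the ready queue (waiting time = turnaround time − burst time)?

Schedule: | idle 0-1 | J1 1-3 | J2 3-4 | J4 4-6 | J2 6-10 | J3 10-16 | J5 16-24 |
Completion: J1=3  J2=10  J3=16  J4=6  J5=24
Turnaround (C−A): J1=2  J2=9  J3=12  J4=2  J5=19
Waiting(J5) = turnaround − burst = 19 − 8 = 11

11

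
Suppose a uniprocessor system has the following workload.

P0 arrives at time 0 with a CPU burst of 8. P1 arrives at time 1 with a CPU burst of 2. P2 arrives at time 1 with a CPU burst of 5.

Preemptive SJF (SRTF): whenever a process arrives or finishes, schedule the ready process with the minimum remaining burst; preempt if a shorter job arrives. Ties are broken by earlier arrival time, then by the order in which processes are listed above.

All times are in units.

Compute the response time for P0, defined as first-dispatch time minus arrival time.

Gantt: | P0 0-1 | P1 1-3 | P2 3-8 | P0 8-15 |
Completion: P0=15  P1=3  P2=8
Response(P0) = first start − arrival = 0 − 0 = 0

0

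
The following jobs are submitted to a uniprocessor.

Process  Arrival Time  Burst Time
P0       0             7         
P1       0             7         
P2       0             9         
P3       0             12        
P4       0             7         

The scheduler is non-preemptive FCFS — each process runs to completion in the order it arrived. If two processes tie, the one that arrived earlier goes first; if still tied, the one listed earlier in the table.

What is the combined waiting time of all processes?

79

Timeline: | P0 0-7 | P1 7-14 | P2 14-23 | P3 23-35 | P4 35-42 |
Completion: P0=7  P1=14  P2=23  P3=35  P4=42
Turnaround (C−A): P0=7  P1=14  P2=23  P3=35  P4=42
Waiting = turnaround − burst: P0=0, P1=7, P2=14, P3=23, P4=35
Total waiting = 0 + 7 + 14 + 23 + 35 = 79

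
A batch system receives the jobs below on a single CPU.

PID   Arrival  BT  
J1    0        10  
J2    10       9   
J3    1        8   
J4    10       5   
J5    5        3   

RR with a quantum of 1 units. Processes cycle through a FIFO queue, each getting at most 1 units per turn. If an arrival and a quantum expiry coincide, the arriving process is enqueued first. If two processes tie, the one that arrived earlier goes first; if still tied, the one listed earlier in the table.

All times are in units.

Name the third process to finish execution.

J4

Gantt: | J1 0-1 | J3 1-2 | J1 2-3 | J3 3-4 | J1 4-5 | J3 5-6 | J5 6-7 | J1 7-8 | J3 8-9 | J5 9-10 | J1 10-11 | J3 11-12 | J2 12-13 | J4 13-14 | J5 14-15 | J1 15-16 | J3 16-17 | J2 17-18 | J4 18-19 | J1 19-20 | J3 20-21 | J2 21-22 | J4 22-23 | J1 23-24 | J3 24-25 | J2 25-26 | J4 26-27 | J1 27-28 | J2 28-29 | J4 29-30 | J1 30-31 | J2 31-35 |
Completion: J1=31  J2=35  J3=25  J4=30  J5=15
Turnaround (C−A): J1=31  J2=25  J3=24  J4=20  J5=10
Finish order: J5 → J3 → J4 → J1 → J2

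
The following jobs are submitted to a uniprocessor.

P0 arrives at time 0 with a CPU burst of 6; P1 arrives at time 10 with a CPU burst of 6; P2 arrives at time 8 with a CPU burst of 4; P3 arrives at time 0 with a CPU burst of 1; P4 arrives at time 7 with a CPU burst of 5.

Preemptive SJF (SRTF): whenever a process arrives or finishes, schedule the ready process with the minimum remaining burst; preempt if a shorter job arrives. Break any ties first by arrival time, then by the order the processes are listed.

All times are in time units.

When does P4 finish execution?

Schedule: | P3 0-1 | P0 1-7 | P4 7-12 | P2 12-16 | P1 16-22 |
Completion: P0=7  P1=22  P2=16  P3=1  P4=12
Turnaround (C−A): P0=7  P1=12  P2=8  P3=1  P4=5

12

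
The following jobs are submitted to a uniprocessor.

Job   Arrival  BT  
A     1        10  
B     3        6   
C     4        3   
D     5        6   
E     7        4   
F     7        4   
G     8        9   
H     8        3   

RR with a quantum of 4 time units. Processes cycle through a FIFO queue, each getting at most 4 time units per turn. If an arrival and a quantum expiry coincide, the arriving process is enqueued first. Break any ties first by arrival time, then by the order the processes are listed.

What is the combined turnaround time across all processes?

Timeline: | idle 0-1 | A 1-5 | B 5-9 | C 9-12 | D 12-16 | A 16-20 | E 20-24 | F 24-28 | G 28-32 | H 32-35 | B 35-37 | D 37-39 | A 39-41 | G 41-46 |
Completion: A=41  B=37  C=12  D=39  E=24  F=28  G=46  H=35
Turnaround (C−A): A=40  B=34  C=8  D=34  E=17  F=21  G=38  H=27
Turnaround = completion − arrival: A=40, B=34, C=8, D=34, E=17, F=21, G=38, H=27
Total turnaround = 40 + 34 + 8 + 34 + 17 + 21 + 38 + 27 = 219

219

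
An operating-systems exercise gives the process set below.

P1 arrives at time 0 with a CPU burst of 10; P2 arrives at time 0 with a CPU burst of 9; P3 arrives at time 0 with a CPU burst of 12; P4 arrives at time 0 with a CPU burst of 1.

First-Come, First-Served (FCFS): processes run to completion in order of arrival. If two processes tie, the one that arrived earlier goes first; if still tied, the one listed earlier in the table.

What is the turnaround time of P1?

10

Gantt: | P1 0-10 | P2 10-19 | P3 19-31 | P4 31-32 |
Completion: P1=10  P2=19  P3=31  P4=32
Turnaround (C−A): P1=10  P2=19  P3=31  P4=32
Turnaround(P1) = completion − arrival = 10 − 0 = 10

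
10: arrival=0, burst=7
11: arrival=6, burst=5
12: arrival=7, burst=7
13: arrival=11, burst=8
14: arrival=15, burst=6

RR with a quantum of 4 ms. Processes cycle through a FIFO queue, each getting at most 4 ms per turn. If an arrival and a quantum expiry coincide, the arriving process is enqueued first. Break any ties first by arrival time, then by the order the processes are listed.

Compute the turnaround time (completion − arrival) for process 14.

18

Schedule: | 10 0-7 | 11 7-11 | 12 11-15 | 13 15-19 | 11 19-20 | 14 20-24 | 12 24-27 | 13 27-31 | 14 31-33 |
Completion: 10=7  11=20  12=27  13=31  14=33
Turnaround (C−A): 10=7  11=14  12=20  13=20  14=18
Turnaround(14) = completion − arrival = 33 − 15 = 18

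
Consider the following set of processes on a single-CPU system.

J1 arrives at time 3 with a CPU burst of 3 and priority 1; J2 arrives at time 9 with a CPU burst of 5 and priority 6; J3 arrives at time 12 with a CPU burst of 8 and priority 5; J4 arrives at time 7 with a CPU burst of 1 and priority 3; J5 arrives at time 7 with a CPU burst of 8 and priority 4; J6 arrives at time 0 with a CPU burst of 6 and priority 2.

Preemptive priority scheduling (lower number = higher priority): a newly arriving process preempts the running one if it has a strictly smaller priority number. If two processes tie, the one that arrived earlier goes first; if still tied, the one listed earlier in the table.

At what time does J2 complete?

Gantt: | J6 0-3 | J1 3-6 | J6 6-9 | J4 9-10 | J5 10-18 | J3 18-26 | J2 26-31 |
Completion: J1=6  J2=31  J3=26  J4=10  J5=18  J6=9
Turnaround (C−A): J1=3  J2=22  J3=14  J4=3  J5=11  J6=9

31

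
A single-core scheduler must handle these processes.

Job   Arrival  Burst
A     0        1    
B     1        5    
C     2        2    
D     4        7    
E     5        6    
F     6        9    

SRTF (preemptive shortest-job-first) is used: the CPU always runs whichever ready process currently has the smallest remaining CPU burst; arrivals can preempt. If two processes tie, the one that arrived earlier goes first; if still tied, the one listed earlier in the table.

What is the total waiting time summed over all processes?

30

Gantt: | A 0-1 | B 1-2 | C 2-4 | B 4-8 | E 8-14 | D 14-21 | F 21-30 |
Completion: A=1  B=8  C=4  D=21  E=14  F=30
Waiting = turnaround − burst: A=0, B=2, C=0, D=10, E=3, F=15
Total waiting = 0 + 2 + 0 + 10 + 3 + 15 = 30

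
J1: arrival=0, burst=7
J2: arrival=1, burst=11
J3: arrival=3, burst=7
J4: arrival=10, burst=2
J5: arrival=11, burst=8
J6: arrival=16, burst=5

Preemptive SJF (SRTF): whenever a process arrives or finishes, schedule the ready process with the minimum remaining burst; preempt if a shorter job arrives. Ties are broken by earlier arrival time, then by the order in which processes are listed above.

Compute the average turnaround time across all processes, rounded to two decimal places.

Schedule: | J1 0-7 | J3 7-10 | J4 10-12 | J3 12-16 | J6 16-21 | J5 21-29 | J2 29-40 |
Completion: J1=7  J2=40  J3=16  J4=12  J5=29  J6=21
Turnaround times: J1=7, J2=39, J3=13, J4=2, J5=18, J6=5
Average turnaround = (7+39+13+2+18+5) / 6 = 84/6 = 14.00

14.00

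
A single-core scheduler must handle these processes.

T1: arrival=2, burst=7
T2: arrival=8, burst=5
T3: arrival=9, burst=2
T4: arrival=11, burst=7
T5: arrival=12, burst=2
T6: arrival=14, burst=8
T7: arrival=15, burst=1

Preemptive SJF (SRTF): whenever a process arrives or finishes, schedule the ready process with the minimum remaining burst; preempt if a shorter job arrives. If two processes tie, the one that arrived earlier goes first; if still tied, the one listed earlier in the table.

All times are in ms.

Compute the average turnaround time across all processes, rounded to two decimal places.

8.29

Schedule: | idle 0-2 | T1 2-9 | T3 9-11 | T2 11-12 | T5 12-14 | T2 14-15 | T7 15-16 | T2 16-19 | T4 19-26 | T6 26-34 |
Completion: T1=9  T2=19  T3=11  T4=26  T5=14  T6=34  T7=16
Turnaround (C−A): T1=7  T2=11  T3=2  T4=15  T5=2  T6=20  T7=1
Turnaround times: T1=7, T2=11, T3=2, T4=15, T5=2, T6=20, T7=1
Average turnaround = (7+11+2+15+2+20+1) / 7 = 58/7 = 8.29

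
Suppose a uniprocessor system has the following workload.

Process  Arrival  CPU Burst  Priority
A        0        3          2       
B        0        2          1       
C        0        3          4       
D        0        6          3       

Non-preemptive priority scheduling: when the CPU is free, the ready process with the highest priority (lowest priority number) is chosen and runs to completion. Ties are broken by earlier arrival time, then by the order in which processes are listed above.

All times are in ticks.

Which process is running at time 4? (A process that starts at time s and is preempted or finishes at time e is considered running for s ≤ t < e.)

Timeline: | B 0-2 | A 2-5 | D 5-11 | C 11-14 |
Completion: A=5  B=2  C=14  D=11

A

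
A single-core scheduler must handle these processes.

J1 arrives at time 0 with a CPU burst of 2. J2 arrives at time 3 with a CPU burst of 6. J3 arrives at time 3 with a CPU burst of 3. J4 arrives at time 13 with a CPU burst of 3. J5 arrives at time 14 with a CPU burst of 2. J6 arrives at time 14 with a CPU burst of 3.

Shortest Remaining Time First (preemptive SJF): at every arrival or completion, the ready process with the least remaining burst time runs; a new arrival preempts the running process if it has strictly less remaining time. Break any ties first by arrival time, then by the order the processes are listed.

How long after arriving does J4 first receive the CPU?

0

Schedule: | J1 0-2 | idle 2-3 | J3 3-6 | J2 6-12 | idle 12-13 | J4 13-16 | J5 16-18 | J6 18-21 |
Completion: J1=2  J2=12  J3=6  J4=16  J5=18  J6=21
Turnaround (C−A): J1=2  J2=9  J3=3  J4=3  J5=4  J6=7
Response(J4) = first start − arrival = 13 − 13 = 0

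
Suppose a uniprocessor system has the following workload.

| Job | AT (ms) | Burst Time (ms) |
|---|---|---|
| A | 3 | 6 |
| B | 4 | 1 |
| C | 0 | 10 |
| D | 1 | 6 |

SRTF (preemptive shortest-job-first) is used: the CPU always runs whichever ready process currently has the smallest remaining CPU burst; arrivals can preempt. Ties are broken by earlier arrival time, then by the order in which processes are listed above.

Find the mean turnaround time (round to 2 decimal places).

Schedule: | C 0-1 | D 1-4 | B 4-5 | D 5-8 | A 8-14 | C 14-23 |
Completion: A=14  B=5  C=23  D=8
Turnaround times: A=11, B=1, C=23, D=7
Average turnaround = (11+1+23+7) / 4 = 42/4 = 10.50

10.50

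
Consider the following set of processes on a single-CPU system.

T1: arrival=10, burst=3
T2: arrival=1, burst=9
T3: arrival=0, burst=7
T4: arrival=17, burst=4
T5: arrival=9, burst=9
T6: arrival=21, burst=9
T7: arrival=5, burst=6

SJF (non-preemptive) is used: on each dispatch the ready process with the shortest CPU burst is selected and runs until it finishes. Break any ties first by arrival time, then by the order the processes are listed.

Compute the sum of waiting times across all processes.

65

Schedule: | T3 0-7 | T7 7-13 | T1 13-16 | T2 16-25 | T4 25-29 | T5 29-38 | T6 38-47 |
Completion: T1=16  T2=25  T3=7  T4=29  T5=38  T6=47  T7=13
Turnaround (C−A): T1=6  T2=24  T3=7  T4=12  T5=29  T6=26  T7=8
Waiting = turnaround − burst: T1=3, T2=15, T3=0, T4=8, T5=20, T6=17, T7=2
Total waiting = 3 + 15 + 0 + 8 + 20 + 17 + 2 = 65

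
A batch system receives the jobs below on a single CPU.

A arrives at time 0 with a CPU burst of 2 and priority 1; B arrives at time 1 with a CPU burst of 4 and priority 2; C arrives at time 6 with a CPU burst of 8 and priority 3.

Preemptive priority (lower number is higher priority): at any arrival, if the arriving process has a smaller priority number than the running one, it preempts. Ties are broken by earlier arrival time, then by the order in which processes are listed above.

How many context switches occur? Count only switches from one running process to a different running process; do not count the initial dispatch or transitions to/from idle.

Timeline: | A 0-2 | B 2-6 | C 6-14 |
Completion: A=2  B=6  C=14

2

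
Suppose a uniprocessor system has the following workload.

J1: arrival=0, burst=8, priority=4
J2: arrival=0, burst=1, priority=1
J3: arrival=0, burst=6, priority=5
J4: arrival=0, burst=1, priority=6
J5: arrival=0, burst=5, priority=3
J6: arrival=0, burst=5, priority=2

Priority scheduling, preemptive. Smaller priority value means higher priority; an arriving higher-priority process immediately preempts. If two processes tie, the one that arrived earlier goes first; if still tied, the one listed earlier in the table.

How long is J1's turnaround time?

Schedule: | J2 0-1 | J6 1-6 | J5 6-11 | J1 11-19 | J3 19-25 | J4 25-26 |
Completion: J1=19  J2=1  J3=25  J4=26  J5=11  J6=6
Turnaround (C−A): J1=19  J2=1  J3=25  J4=26  J5=11  J6=6
Turnaround(J1) = completion − arrival = 19 − 0 = 19

19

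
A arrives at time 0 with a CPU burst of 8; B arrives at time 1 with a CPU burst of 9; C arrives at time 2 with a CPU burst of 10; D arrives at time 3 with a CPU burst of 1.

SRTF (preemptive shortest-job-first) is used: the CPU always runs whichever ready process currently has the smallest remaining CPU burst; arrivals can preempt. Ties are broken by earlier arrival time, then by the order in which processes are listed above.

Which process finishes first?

Timeline: | A 0-3 | D 3-4 | A 4-9 | B 9-18 | C 18-28 |
Completion: A=9  B=18  C=28  D=4
Turnaround (C−A): A=9  B=17  C=26  D=1
Finish order: D → A → B → C

D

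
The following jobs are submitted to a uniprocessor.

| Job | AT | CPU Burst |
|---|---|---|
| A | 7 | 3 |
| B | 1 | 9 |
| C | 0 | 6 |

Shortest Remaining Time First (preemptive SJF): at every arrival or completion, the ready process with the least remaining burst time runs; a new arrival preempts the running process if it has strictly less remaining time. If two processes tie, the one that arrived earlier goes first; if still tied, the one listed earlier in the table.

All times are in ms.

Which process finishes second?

A

Gantt: | C 0-6 | B 6-7 | A 7-10 | B 10-18 |
Completion: A=10  B=18  C=6
Finish order: C → A → B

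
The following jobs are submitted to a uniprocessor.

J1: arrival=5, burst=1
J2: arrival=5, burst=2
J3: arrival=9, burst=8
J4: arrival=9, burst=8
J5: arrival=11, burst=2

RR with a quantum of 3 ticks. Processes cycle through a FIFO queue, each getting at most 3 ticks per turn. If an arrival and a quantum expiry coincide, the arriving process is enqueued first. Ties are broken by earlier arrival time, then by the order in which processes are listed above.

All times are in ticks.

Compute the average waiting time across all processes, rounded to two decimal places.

4.60

Timeline: | idle 0-5 | J1 5-6 | J2 6-8 | idle 8-9 | J3 9-12 | J4 12-15 | J5 15-17 | J3 17-20 | J4 20-23 | J3 23-25 | J4 25-27 |
Completion: J1=6  J2=8  J3=25  J4=27  J5=17
Waiting times: J1=0, J2=1, J3=8, J4=10, J5=4
Average waiting = (0+1+8+10+4) / 5 = 23/5 = 4.60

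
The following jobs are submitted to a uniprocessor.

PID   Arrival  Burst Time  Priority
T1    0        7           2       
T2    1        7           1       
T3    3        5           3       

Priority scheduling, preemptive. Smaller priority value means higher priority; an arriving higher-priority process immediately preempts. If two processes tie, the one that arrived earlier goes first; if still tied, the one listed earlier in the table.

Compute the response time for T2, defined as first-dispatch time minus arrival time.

0

Timeline: | T1 0-1 | T2 1-8 | T1 8-14 | T3 14-19 |
Completion: T1=14  T2=8  T3=19
Turnaround (C−A): T1=14  T2=7  T3=16
Response(T2) = first start − arrival = 1 − 1 = 0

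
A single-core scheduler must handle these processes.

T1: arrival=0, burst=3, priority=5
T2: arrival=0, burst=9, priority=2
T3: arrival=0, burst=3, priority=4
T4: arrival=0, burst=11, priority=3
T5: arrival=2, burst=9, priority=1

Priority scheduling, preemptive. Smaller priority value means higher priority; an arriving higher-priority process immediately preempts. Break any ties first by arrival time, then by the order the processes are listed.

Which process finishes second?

Timeline: | T2 0-2 | T5 2-11 | T2 11-18 | T4 18-29 | T3 29-32 | T1 32-35 |
Completion: T1=35  T2=18  T3=32  T4=29  T5=11
Finish order: T5 → T2 → T4 → T3 → T1

T2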